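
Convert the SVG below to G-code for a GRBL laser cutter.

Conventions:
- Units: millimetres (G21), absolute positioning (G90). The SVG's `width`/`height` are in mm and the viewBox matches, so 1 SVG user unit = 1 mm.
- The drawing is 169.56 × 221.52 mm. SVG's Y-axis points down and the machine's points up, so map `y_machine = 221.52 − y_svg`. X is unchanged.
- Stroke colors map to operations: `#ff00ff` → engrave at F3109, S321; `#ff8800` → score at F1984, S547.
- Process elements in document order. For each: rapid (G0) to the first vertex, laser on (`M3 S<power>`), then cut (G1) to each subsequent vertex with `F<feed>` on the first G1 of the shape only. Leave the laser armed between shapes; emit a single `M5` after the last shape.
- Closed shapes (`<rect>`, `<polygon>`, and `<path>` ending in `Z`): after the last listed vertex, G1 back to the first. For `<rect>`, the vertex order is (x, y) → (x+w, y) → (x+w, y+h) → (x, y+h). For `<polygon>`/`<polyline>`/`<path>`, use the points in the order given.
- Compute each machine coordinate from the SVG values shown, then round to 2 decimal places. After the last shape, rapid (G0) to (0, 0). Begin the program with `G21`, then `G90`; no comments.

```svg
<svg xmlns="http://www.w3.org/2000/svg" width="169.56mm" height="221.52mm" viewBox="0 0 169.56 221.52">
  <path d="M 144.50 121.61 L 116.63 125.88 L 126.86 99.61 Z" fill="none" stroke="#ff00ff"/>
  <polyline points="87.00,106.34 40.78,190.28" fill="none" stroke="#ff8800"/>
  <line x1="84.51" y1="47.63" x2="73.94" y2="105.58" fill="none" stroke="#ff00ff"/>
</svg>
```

G21
G90
G0 X144.50 Y99.91
M3 S321
G1 X116.63 Y95.64 F3109
G1 X126.86 Y121.91
G1 X144.50 Y99.91
G0 X87.00 Y115.18
M3 S547
G1 X40.78 Y31.24 F1984
G0 X84.51 Y173.89
M3 S321
G1 X73.94 Y115.94 F3109
M5
G0 X0.00 Y0.00

viewBox `0 0 169.56 221.52` with mm width/height → 1 unit = 1 mm. Flip: y_m = 221.52 − y_svg.

**Shape 1** — `<path>` regular polygon, stroke `#ff00ff` → engrave (S321, F3109). Machine vertices: (144.50,99.91) → (116.63,95.64) → (126.86,121.91) → (144.50,99.91). Closed: final G1 returns to the first vertex.

**Shape 2** — `<polyline>` line segment, stroke `#ff8800` → score (S547, F1984). Machine vertices: (87.00,115.18) → (40.78,31.24). Open path.

**Shape 3** — `<line>` line segment, stroke `#ff00ff` → engrave (S321, F3109). Machine vertices: (84.51,173.89) → (73.94,115.94). Open path.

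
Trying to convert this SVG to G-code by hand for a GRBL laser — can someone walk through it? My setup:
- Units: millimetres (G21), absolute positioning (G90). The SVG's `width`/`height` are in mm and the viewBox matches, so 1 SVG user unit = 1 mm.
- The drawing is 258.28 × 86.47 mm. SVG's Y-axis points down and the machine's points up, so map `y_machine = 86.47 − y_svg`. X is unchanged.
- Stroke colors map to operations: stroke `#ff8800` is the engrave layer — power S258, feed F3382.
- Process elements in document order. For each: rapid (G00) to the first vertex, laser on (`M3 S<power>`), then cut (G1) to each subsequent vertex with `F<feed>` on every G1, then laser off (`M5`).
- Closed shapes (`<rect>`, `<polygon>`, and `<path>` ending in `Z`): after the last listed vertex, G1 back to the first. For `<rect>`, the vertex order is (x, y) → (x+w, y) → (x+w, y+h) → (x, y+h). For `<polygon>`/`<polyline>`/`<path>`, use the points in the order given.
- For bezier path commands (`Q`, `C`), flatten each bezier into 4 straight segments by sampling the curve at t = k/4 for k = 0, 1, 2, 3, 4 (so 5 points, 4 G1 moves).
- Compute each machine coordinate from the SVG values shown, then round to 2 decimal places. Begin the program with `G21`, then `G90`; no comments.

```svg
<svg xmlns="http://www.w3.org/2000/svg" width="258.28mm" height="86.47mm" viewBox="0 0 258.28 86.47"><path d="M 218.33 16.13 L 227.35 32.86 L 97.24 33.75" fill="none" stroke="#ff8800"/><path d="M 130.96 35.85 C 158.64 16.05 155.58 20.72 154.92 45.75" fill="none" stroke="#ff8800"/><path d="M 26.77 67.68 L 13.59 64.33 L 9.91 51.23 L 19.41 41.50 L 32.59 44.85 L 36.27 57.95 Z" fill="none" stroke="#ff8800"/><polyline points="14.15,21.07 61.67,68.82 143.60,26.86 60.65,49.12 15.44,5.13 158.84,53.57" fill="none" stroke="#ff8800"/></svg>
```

Since the viewBox matches the mm dimensions, user units are millimetres directly. The only transform is the Y-flip y_m = 86.47 − y_svg.

Shape 1 is a open polyline drawn with `<path>`. Its stroke #ff8800 means engrave at S258, F3382. After flipping Y the toolpath is (218.33,70.34) → (227.35,53.61) → (97.24,52.72).

Shape 2 is a cubic bezier drawn with `<path>`. Its stroke #ff8800 means engrave at S258, F3382. After flipping Y the toolpath is (130.96,50.62) → (146.47,60.95) → (153.57,62.48) → (155.35,55.61) → (154.92,40.72).

Shape 3 is a regular polygon drawn with `<path>`. Its stroke #ff8800 means engrave at S258, F3382. After flipping Y the toolpath is (26.77,18.79) → (13.59,22.14) → (9.91,35.24) → (19.41,44.97) → (32.59,41.62) → (36.27,28.52) → (26.77,18.79), returning to the start.

Shape 4 is a open polyline drawn with `<polyline>`. Its stroke #ff8800 means engrave at S258, F3382. After flipping Y the toolpath is (14.15,65.40) → (61.67,17.65) → (143.60,59.61) → (60.65,37.35) → (15.44,81.34) → (158.84,32.90).

G21
G90
G00 X218.33 Y70.34
M3 S258
G1 X227.35 Y53.61 F3382
G1 X97.24 Y52.72 F3382
M5
G00 X130.96 Y50.62
M3 S258
G1 X146.47 Y60.95 F3382
G1 X153.57 Y62.48 F3382
G1 X155.35 Y55.61 F3382
G1 X154.92 Y40.72 F3382
M5
G00 X26.77 Y18.79
M3 S258
G1 X13.59 Y22.14 F3382
G1 X9.91 Y35.24 F3382
G1 X19.41 Y44.97 F3382
G1 X32.59 Y41.62 F3382
G1 X36.27 Y28.52 F3382
G1 X26.77 Y18.79 F3382
M5
G00 X14.15 Y65.40
M3 S258
G1 X61.67 Y17.65 F3382
G1 X143.60 Y59.61 F3382
G1 X60.65 Y37.35 F3382
G1 X15.44 Y81.34 F3382
G1 X158.84 Y32.90 F3382
M5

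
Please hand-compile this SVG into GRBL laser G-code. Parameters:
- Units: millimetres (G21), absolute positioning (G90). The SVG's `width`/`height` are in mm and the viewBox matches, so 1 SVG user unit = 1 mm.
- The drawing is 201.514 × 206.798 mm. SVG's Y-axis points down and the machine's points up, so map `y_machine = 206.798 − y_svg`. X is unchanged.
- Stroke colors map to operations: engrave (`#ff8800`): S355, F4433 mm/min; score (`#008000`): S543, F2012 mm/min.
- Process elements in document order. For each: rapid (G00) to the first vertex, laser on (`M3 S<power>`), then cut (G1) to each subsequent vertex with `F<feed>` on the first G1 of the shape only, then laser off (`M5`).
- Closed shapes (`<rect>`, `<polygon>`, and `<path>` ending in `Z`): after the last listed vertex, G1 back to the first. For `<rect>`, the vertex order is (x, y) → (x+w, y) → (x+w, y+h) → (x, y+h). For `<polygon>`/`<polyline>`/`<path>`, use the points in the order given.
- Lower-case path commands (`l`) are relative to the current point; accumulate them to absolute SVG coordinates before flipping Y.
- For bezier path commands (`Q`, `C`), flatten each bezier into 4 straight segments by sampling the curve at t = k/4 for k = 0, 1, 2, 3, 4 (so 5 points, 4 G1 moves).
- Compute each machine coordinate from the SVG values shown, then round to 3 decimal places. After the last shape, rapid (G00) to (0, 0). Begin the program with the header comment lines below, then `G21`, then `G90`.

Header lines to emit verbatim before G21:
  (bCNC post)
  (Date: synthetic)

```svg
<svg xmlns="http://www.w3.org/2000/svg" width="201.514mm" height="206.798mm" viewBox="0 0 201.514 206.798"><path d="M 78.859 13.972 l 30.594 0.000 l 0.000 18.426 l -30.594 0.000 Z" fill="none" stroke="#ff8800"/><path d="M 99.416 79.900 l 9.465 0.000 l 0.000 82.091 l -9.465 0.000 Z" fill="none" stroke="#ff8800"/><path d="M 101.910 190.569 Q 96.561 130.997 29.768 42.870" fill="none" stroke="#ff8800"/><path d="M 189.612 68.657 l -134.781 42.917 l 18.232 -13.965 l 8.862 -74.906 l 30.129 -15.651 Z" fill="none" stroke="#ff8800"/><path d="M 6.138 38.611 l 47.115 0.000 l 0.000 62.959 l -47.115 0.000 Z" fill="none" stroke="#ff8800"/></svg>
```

(bCNC post)
(Date: synthetic)
G21
G90
G00 X78.859 Y192.826
M3 S355
G1 X109.453 Y192.826 F4433
G1 X109.453 Y174.400
G1 X78.859 Y174.400
G1 X78.859 Y192.826
M5
G00 X99.416 Y126.898
M3 S355
G1 X108.881 Y126.898 F4433
G1 X108.881 Y44.807
G1 X99.416 Y44.807
G1 X99.416 Y126.898
M5
G00 X101.910 Y16.229
M3 S355
G1 X95.395 Y47.800 F4433
G1 X81.200 Y82.940
G1 X59.324 Y121.649
G1 X29.768 Y163.928
M5
G00 X189.612 Y138.141
M3 S355
G1 X54.831 Y95.224 F4433
G1 X73.063 Y109.189
G1 X81.925 Y184.095
G1 X112.054 Y199.746
G1 X189.612 Y138.141
M5
G00 X6.138 Y168.187
M3 S355
G1 X53.253 Y168.187 F4433
G1 X53.253 Y105.228
G1 X6.138 Y105.228
G1 X6.138 Y168.187
M5
G00 X0.000 Y0.000

Since the viewBox matches the mm dimensions, user units are millimetres directly. The only transform is the Y-flip y_m = 206.798 − y_svg.

Shape 1 is a rectangle drawn with `<path>`. Its stroke #ff8800 means engrave at S355, F4433. After flipping Y the toolpath is (78.859,192.826) → (109.453,192.826) → (109.453,174.400) → (78.859,174.400) → (78.859,192.826), returning to the start.

Shape 2 is a rectangle drawn with `<path>`. Its stroke #ff8800 means engrave at S355, F4433. After flipping Y the toolpath is (99.416,126.898) → (108.881,126.898) → (108.881,44.807) → (99.416,44.807) → (99.416,126.898), returning to the start.

Shape 3 is a quadratic bezier drawn with `<path>`. Its stroke #ff8800 means engrave at S355, F4433. After flipping Y the toolpath is (101.910,16.229) → (95.395,47.800) → (81.200,82.940) → (59.324,121.649) → (29.768,163.928).

Shape 4 is a closed polygon drawn with `<path>`. Its stroke #ff8800 means engrave at S355, F4433. After flipping Y the toolpath is (189.612,138.141) → (54.831,95.224) → (73.063,109.189) → (81.925,184.095) → (112.054,199.746) → (189.612,138.141), returning to the start.

Shape 5 is a rectangle drawn with `<path>`. Its stroke #ff8800 means engrave at S355, F4433. After flipping Y the toolpath is (6.138,168.187) → (53.253,168.187) → (53.253,105.228) → (6.138,105.228) → (6.138,168.187), returning to the start.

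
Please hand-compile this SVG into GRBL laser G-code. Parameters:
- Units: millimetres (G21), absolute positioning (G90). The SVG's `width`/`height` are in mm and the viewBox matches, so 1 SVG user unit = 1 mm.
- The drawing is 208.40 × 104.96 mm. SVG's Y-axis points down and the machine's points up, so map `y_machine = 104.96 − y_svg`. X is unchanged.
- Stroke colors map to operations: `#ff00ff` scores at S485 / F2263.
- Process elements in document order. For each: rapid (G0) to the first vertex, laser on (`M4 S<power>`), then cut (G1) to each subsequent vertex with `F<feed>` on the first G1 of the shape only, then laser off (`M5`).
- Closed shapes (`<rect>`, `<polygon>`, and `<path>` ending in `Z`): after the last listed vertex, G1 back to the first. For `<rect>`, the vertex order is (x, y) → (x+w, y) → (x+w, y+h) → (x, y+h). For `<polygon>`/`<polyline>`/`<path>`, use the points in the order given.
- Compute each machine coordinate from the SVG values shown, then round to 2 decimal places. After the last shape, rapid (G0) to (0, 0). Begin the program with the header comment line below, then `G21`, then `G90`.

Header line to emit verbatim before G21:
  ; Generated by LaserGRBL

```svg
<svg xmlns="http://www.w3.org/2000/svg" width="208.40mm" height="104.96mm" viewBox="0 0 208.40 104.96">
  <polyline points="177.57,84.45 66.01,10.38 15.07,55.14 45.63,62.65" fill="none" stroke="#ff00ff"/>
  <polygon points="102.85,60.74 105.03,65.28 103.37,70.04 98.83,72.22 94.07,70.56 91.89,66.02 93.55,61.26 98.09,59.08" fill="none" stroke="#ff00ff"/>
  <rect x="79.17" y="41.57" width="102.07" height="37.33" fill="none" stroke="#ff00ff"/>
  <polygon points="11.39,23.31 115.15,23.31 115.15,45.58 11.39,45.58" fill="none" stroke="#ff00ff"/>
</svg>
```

; Generated by LaserGRBL
G21
G90
G0 X177.57 Y20.51
M4 S485
G1 X66.01 Y94.58 F2263
G1 X15.07 Y49.82
G1 X45.63 Y42.31
M5
G0 X102.85 Y44.22
M4 S485
G1 X105.03 Y39.68 F2263
G1 X103.37 Y34.92
G1 X98.83 Y32.74
G1 X94.07 Y34.40
G1 X91.89 Y38.94
G1 X93.55 Y43.70
G1 X98.09 Y45.88
G1 X102.85 Y44.22
M5
G0 X79.17 Y63.39
M4 S485
G1 X181.24 Y63.39 F2263
G1 X181.24 Y26.06
G1 X79.17 Y26.06
G1 X79.17 Y63.39
M5
G0 X11.39 Y81.65
M4 S485
G1 X115.15 Y81.65 F2263
G1 X115.15 Y59.38
G1 X11.39 Y59.38
G1 X11.39 Y81.65
M5
G0 X0.00 Y0.00

1 u = 1 mm; y_m = 104.96 − y.

[1] `<polyline>` open polyline, #ff00ff→score S485 F2263: (177.57,20.51) → (66.01,94.58) → (15.07,49.82) → (45.63,42.31)

[2] `<polygon>` regular polygon, #ff00ff→score S485 F2263: (102.85,44.22) → (105.03,39.68) → (103.37,34.92) → (98.83,32.74) → (94.07,34.40) → (91.89,38.94) → (93.55,43.70) → (98.09,45.88) → (102.85,44.22) (closed)

[3] `<rect>` rectangle, #ff00ff→score S485 F2263: (79.17,63.39) → (181.24,63.39) → (181.24,26.06) → (79.17,26.06) → (79.17,63.39) (closed)

[4] `<polygon>` rectangle, #ff00ff→score S485 F2263: (11.39,81.65) → (115.15,81.65) → (115.15,59.38) → (11.39,59.38) → (11.39,81.65) (closed)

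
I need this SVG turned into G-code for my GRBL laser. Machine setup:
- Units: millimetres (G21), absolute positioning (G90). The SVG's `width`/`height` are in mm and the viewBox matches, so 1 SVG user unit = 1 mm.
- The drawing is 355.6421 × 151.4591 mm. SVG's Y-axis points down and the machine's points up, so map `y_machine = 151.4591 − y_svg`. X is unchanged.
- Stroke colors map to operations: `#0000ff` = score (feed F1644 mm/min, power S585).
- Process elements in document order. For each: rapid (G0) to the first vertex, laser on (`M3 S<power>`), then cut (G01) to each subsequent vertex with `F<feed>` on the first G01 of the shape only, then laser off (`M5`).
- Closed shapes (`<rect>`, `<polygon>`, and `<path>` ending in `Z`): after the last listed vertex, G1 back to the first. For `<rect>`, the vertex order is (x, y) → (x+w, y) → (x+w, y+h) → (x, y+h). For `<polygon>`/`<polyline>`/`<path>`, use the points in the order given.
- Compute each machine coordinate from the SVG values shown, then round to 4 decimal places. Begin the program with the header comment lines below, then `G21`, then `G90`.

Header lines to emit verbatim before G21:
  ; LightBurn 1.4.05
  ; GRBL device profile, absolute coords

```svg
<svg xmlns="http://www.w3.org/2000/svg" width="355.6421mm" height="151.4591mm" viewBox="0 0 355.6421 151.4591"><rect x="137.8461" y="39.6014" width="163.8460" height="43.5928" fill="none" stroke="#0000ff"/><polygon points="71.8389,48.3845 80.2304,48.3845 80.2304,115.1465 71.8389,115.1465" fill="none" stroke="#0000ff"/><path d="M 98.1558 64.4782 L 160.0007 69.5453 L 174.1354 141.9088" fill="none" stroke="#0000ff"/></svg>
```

; LightBurn 1.4.05
; GRBL device profile, absolute coords
G21
G90
G0 X137.8461 Y111.8577
M3 S585
G01 X301.6921 Y111.8577 F1644
G01 X301.6921 Y68.2649
G01 X137.8461 Y68.2649
G01 X137.8461 Y111.8577
M5
G0 X71.8389 Y103.0746
M3 S585
G01 X80.2304 Y103.0746 F1644
G01 X80.2304 Y36.3126
G01 X71.8389 Y36.3126
G01 X71.8389 Y103.0746
M5
G0 X98.1558 Y86.9809
M3 S585
G01 X160.0007 Y81.9138 F1644
G01 X174.1354 Y9.5503
M5

viewBox `0 0 355.6421 151.4591` with mm width/height → 1 unit = 1 mm. Flip: y_m = 151.4591 − y_svg.

**Shape 1** — `<rect>` rectangle, stroke `#0000ff` → score (S585, F1644). Machine vertices: (137.8461,111.8577) → (301.6921,111.8577) → (301.6921,68.2649) → (137.8461,68.2649) → (137.8461,111.8577). Closed: final G1 returns to the first vertex.

**Shape 2** — `<polygon>` rectangle, stroke `#0000ff` → score (S585, F1644). Machine vertices: (71.8389,103.0746) → (80.2304,103.0746) → (80.2304,36.3126) → (71.8389,36.3126) → (71.8389,103.0746). Closed: final G1 returns to the first vertex.

**Shape 3** — `<path>` open polyline, stroke `#0000ff` → score (S585, F1644). Machine vertices: (98.1558,86.9809) → (160.0007,81.9138) → (174.1354,9.5503). Open path.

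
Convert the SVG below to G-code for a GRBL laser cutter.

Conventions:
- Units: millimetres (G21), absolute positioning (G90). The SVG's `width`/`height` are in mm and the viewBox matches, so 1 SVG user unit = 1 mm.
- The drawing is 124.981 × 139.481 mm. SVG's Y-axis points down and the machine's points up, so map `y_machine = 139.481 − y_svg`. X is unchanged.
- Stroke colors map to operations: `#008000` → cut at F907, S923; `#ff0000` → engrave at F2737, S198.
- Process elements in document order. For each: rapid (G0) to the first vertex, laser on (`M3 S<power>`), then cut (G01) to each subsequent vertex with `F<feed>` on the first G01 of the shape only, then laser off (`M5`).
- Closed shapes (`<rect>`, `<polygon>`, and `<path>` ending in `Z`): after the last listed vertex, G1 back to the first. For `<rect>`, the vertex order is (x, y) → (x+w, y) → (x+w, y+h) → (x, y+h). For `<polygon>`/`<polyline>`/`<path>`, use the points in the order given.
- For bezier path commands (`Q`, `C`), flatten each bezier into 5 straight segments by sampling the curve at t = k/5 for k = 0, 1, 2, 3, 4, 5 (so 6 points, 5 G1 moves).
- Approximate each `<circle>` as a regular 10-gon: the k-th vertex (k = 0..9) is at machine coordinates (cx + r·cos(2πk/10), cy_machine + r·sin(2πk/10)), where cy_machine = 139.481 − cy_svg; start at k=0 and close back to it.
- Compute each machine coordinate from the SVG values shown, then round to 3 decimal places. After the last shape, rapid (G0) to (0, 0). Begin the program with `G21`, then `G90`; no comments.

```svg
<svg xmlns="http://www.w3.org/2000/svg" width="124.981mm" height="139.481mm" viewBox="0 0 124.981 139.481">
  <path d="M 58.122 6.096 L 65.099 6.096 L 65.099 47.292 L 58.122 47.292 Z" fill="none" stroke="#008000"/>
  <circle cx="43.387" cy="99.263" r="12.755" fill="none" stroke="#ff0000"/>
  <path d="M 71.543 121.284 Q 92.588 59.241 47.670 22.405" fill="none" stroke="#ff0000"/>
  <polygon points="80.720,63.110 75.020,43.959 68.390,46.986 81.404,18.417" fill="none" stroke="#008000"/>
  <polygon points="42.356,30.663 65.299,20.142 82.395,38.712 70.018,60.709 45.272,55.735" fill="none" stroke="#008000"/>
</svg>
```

1 u = 1 mm; y_m = 139.481 − y.

[1] `<path>` rectangle, #008000→cut S923 F907: (58.122,133.385) → (65.099,133.385) → (65.099,92.189) → (58.122,92.189) → (58.122,133.385) (closed)

[2] `<circle>` circle, #ff0000→engrave S198 F2737: (56.142,40.218) → (53.706,47.715) → (47.329,52.349) → (39.445,52.349) → (33.068,47.715) → (30.632,40.218) → (33.068,32.721) → (39.445,28.087) → (47.329,28.087) → (53.706,32.721) → (56.142,40.218) (closed)

[3] `<path>` quadratic bezier, #ff0000→engrave S198 F2737: (71.543,18.197) → (77.322,42.006) → (77.825,63.798) → (73.050,83.574) → (62.999,101.333) → (47.670,117.076)

[4] `<polygon>` closed polygon, #008000→cut S923 F907: (80.720,76.371) → (75.020,95.522) → (68.390,92.495) → (81.404,121.064) → (80.720,76.371) (closed)

[5] `<polygon>` regular polygon, #008000→cut S923 F907: (42.356,108.818) → (65.299,119.339) → (82.395,100.769) → (70.018,78.772) → (45.272,83.746) → (42.356,108.818) (closed)

G21
G90
G0 X58.122 Y133.385
M3 S923
G01 X65.099 Y133.385 F907
G01 X65.099 Y92.189
G01 X58.122 Y92.189
G01 X58.122 Y133.385
M5
G0 X56.142 Y40.218
M3 S198
G01 X53.706 Y47.715 F2737
G01 X47.329 Y52.349
G01 X39.445 Y52.349
G01 X33.068 Y47.715
G01 X30.632 Y40.218
G01 X33.068 Y32.721
G01 X39.445 Y28.087
G01 X47.329 Y28.087
G01 X53.706 Y32.721
G01 X56.142 Y40.218
M5
G0 X71.543 Y18.197
M3 S198
G01 X77.322 Y42.006 F2737
G01 X77.825 Y63.798
G01 X73.050 Y83.574
G01 X62.999 Y101.333
G01 X47.670 Y117.076
M5
G0 X80.720 Y76.371
M3 S923
G01 X75.020 Y95.522 F907
G01 X68.390 Y92.495
G01 X81.404 Y121.064
G01 X80.720 Y76.371
M5
G0 X42.356 Y108.818
M3 S923
G01 X65.299 Y119.339 F907
G01 X82.395 Y100.769
G01 X70.018 Y78.772
G01 X45.272 Y83.746
G01 X42.356 Y108.818
M5
G0 X0.000 Y0.000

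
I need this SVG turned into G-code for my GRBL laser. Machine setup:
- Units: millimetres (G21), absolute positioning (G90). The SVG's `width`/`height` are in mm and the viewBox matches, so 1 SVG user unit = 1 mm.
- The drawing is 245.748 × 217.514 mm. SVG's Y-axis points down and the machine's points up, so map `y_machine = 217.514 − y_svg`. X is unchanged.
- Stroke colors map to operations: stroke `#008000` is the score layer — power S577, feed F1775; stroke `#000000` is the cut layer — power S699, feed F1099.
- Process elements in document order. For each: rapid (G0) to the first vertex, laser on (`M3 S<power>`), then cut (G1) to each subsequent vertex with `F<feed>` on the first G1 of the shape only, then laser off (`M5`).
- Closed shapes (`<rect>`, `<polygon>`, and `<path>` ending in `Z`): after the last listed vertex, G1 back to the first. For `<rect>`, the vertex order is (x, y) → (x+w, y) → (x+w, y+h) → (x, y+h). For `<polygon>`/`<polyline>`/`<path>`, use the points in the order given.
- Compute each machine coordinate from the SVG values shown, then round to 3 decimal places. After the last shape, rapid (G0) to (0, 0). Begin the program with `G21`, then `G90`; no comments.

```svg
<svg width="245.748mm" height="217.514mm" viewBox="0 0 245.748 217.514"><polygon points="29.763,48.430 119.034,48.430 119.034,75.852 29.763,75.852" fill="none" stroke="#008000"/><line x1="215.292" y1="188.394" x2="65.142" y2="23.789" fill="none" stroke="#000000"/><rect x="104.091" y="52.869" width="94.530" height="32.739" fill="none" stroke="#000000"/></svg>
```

1 u = 1 mm; y_m = 217.514 − y.

[1] `<polygon>` rectangle, #008000→score S577 F1775: (29.763,169.084) → (119.034,169.084) → (119.034,141.662) → (29.763,141.662) → (29.763,169.084) (closed)

[2] `<line>` line segment, #000000→cut S699 F1099: (215.292,29.120) → (65.142,193.725)

[3] `<rect>` rectangle, #000000→cut S699 F1099: (104.091,164.645) → (198.621,164.645) → (198.621,131.906) → (104.091,131.906) → (104.091,164.645) (closed)

G21
G90
G0 X29.763 Y169.084
M3 S577
G1 X119.034 Y169.084 F1775
G1 X119.034 Y141.662
G1 X29.763 Y141.662
G1 X29.763 Y169.084
M5
G0 X215.292 Y29.120
M3 S699
G1 X65.142 Y193.725 F1099
M5
G0 X104.091 Y164.645
M3 S699
G1 X198.621 Y164.645 F1099
G1 X198.621 Y131.906
G1 X104.091 Y131.906
G1 X104.091 Y164.645
M5
G0 X0.000 Y0.000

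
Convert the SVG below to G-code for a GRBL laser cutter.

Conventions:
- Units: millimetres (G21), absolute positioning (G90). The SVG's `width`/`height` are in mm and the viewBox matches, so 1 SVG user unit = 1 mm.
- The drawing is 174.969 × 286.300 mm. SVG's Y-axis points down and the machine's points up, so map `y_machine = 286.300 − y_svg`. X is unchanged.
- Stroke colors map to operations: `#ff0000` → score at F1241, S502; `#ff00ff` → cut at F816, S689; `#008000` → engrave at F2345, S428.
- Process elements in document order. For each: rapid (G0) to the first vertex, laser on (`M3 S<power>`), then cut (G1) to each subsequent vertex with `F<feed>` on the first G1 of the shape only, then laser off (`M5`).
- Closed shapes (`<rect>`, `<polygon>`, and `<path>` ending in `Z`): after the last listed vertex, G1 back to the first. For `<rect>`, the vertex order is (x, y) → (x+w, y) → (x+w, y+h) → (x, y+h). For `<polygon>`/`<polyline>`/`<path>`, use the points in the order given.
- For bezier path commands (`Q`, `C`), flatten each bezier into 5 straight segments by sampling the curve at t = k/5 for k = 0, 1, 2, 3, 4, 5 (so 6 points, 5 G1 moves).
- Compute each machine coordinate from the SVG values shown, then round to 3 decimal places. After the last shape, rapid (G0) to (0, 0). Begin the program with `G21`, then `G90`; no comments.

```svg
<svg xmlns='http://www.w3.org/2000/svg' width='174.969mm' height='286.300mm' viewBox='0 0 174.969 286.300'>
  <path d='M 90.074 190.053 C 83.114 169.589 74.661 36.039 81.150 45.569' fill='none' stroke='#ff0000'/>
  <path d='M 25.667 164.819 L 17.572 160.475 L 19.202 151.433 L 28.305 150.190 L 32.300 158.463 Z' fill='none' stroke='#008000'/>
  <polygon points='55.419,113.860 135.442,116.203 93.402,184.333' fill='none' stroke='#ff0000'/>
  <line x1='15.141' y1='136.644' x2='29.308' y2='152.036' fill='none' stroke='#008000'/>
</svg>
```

G21
G90
G0 X90.074 Y96.247
M3 S502
G1 X85.850 Y120.046 F1241
G1 X82.057 Y158.690
G1 X79.484 Y199.883
G1 X78.918 Y231.329
G1 X81.150 Y240.731
M5
G0 X25.667 Y121.481
M3 S428
G1 X17.572 Y125.825 F2345
G1 X19.202 Y134.867
G1 X28.305 Y136.110
G1 X32.300 Y127.837
G1 X25.667 Y121.481
M5
G0 X55.419 Y172.440
M3 S502
G1 X135.442 Y170.097 F1241
G1 X93.402 Y101.967
G1 X55.419 Y172.440
M5
G0 X15.141 Y149.656
M3 S428
G1 X29.308 Y134.264 F2345
M5
G0 X0.000 Y0.000

viewBox `0 0 174.969 286.300` with mm width/height → 1 unit = 1 mm. Flip: y_m = 286.300 − y_svg.

**Shape 1** — `<path>` cubic bezier, stroke `#ff0000` → score (S502, F1241). Control points (SVG): P0=(90.074,190.053), P1=(83.114,169.589), P2=(74.661,36.039), P3=(81.150,45.569); sampled at t=k/5. Machine vertices: (90.074,96.247) → (85.850,120.046) → (82.057,158.690) → (79.484,199.883) → (78.918,231.329) → (81.150,240.731). Open path.

**Shape 2** — `<path>` regular polygon, stroke `#008000` → engrave (S428, F2345). Machine vertices: (25.667,121.481) → (17.572,125.825) → (19.202,134.867) → (28.305,136.110) → (32.300,127.837) → (25.667,121.481). Closed: final G1 returns to the first vertex.

**Shape 3** — `<polygon>` regular polygon, stroke `#ff0000` → score (S502, F1241). Machine vertices: (55.419,172.440) → (135.442,170.097) → (93.402,101.967) → (55.419,172.440). Closed: final G1 returns to the first vertex.

**Shape 4** — `<line>` line segment, stroke `#008000` → engrave (S428, F2345). Machine vertices: (15.141,149.656) → (29.308,134.264). Open path.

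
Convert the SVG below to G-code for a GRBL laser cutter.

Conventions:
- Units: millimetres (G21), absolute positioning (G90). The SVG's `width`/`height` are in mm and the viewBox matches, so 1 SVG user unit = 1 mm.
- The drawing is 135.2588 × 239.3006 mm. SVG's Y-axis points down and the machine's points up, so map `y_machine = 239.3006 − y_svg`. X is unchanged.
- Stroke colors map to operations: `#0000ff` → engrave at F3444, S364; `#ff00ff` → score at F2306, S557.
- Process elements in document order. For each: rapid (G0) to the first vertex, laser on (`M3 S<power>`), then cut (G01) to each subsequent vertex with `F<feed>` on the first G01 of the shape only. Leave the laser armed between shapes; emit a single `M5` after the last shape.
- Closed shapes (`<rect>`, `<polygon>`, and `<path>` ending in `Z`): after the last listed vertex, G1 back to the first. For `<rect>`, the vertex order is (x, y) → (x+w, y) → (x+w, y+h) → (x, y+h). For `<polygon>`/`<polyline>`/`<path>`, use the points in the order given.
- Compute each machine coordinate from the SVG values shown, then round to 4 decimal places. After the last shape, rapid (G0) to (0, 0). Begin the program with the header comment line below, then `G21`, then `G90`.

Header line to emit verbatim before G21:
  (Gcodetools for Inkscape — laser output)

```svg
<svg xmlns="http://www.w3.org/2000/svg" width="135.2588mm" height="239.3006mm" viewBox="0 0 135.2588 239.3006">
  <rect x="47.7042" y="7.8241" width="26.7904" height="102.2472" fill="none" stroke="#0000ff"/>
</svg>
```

Since the viewBox matches the mm dimensions, user units are millimetres directly. The only transform is the Y-flip y_m = 239.3006 − y_svg.

Shape 1 is a rectangle drawn with `<rect>`. Its stroke #0000ff means engrave at S364, F3444. After flipping Y the toolpath is (47.7042,231.4765) → (74.4946,231.4765) → (74.4946,129.2293) → (47.7042,129.2293) → (47.7042,231.4765), returning to the start.

(Gcodetools for Inkscape — laser output)
G21
G90
G0 X47.7042 Y231.4765
M3 S364
G01 X74.4946 Y231.4765 F3444
G01 X74.4946 Y129.2293
G01 X47.7042 Y129.2293
G01 X47.7042 Y231.4765
M5
G0 X0.0000 Y0.0000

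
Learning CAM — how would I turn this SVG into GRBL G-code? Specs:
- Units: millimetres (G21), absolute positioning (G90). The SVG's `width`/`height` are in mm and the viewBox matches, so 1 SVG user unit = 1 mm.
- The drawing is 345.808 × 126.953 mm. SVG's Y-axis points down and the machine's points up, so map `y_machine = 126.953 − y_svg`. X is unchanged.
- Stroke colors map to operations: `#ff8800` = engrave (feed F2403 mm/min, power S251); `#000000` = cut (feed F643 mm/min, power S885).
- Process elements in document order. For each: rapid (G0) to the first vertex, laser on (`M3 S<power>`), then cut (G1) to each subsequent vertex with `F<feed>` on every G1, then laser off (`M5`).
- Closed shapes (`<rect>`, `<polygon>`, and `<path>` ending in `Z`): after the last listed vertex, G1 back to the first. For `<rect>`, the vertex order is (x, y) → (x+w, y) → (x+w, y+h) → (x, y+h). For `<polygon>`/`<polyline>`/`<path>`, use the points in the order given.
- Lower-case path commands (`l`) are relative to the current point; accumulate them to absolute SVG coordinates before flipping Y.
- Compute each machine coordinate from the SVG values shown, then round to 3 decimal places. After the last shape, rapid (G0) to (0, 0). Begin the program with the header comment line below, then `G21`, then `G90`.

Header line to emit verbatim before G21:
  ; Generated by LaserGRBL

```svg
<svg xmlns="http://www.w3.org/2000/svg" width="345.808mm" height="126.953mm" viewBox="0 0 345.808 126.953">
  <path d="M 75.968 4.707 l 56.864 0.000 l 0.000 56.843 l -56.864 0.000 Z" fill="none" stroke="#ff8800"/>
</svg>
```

viewBox `0 0 345.808 126.953` with mm width/height → 1 unit = 1 mm. Flip: y_m = 126.953 − y_svg.

**Shape 1** — `<path>` rectangle, stroke `#ff8800` → engrave (S251, F2403). Machine vertices: (75.968,122.246) → (132.832,122.246) → (132.832,65.403) → (75.968,65.403) → (75.968,122.246). Closed: final G1 returns to the first vertex.

; Generated by LaserGRBL
G21
G90
G0 X75.968 Y122.246
M3 S251
G1 X132.832 Y122.246 F2403
G1 X132.832 Y65.403 F2403
G1 X75.968 Y65.403 F2403
G1 X75.968 Y122.246 F2403
M5
G0 X0.000 Y0.000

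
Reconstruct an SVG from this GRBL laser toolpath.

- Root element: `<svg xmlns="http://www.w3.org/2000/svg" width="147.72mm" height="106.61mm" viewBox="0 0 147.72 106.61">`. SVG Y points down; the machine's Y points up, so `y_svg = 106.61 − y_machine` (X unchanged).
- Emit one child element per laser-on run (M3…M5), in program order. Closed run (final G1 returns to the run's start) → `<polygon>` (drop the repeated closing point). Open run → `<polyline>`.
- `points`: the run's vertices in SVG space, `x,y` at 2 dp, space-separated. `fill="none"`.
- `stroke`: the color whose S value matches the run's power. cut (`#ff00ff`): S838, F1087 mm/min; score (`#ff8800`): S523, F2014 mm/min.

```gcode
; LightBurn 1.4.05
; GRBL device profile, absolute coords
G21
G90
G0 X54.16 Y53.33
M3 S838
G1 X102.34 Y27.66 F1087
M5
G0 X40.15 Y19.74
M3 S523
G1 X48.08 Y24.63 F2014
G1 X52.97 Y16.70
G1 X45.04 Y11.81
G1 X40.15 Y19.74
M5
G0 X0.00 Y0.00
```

Machine Y-up, SVG Y-down with viewBox height 106.61, so y_svg = 106.61 − y_machine; X carries over.

Run 1: power S838 maps to stroke `#ff00ff` (cut). The run is open, so emit a `<polyline>` with points (Y-flipped): 54.16,53.28 102.34,78.95.

Run 2: S523 ⇒ score layer `#ff8800`. The run returns to its start, so emit a `<polygon>` with points (Y-flipped): 40.15,86.87 48.08,81.98 52.97,89.91 45.04,94.80.

<svg xmlns="http://www.w3.org/2000/svg" width="147.72mm" height="106.61mm" viewBox="0 0 147.72 106.61">
  <polyline points="54.16,53.28 102.34,78.95" fill="none" stroke="#ff00ff"/>
  <polygon points="40.15,86.87 48.08,81.98 52.97,89.91 45.04,94.80" fill="none" stroke="#ff8800"/>
</svg>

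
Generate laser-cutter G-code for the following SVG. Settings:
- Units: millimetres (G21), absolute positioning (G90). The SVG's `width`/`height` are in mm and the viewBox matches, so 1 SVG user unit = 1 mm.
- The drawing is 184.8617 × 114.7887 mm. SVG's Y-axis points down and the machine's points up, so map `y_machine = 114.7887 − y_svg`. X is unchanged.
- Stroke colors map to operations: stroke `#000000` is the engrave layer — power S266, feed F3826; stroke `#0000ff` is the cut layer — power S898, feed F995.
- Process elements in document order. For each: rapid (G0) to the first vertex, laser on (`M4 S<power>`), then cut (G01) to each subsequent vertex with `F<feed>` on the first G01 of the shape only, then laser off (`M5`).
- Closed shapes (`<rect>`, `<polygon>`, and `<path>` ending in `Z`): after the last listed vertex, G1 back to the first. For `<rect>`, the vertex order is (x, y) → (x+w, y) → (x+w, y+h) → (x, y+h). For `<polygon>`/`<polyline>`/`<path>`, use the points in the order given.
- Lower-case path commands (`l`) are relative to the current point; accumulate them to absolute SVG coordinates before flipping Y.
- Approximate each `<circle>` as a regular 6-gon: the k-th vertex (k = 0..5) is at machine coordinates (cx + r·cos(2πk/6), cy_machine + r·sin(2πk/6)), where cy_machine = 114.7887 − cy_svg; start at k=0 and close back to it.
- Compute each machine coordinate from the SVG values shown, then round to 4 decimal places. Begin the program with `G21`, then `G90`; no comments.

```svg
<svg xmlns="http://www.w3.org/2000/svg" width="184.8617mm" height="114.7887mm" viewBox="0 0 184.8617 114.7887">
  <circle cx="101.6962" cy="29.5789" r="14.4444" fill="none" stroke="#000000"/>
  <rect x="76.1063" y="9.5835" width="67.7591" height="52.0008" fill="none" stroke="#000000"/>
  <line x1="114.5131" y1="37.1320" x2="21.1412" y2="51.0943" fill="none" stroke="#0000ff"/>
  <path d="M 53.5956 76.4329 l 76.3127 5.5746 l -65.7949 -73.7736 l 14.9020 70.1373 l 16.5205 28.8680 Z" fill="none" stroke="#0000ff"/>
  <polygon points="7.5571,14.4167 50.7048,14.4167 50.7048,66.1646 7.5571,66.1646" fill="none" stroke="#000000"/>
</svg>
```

viewBox `0 0 184.8617 114.7887` with mm width/height → 1 unit = 1 mm. Flip: y_m = 114.7887 − y_svg.

**Shape 1** — `<circle>` circle, stroke `#000000` → engrave (S266, F3826). Machine vertices: (116.1406,85.2098) → (108.9184,97.7190) → (94.4740,97.7190) → (87.2518,85.2098) → (94.4740,72.7006) → (108.9184,72.7006) → (116.1406,85.2098). Closed: final G1 returns to the first vertex.

**Shape 2** — `<rect>` rectangle, stroke `#000000` → engrave (S266, F3826). Machine vertices: (76.1063,105.2052) → (143.8654,105.2052) → (143.8654,53.2044) → (76.1063,53.2044) → (76.1063,105.2052). Closed: final G1 returns to the first vertex.

**Shape 3** — `<line>` line segment, stroke `#0000ff` → cut (S898, F995). Machine vertices: (114.5131,77.6567) → (21.1412,63.6944). Open path.

**Shape 4** — `<path>` closed polygon, stroke `#0000ff` → cut (S898, F995). Machine vertices: (53.5956,38.3558) → (129.9083,32.7812) → (64.1134,106.5548) → (79.0154,36.4175) → (95.5359,7.5495) → (53.5956,38.3558). Closed: final G1 returns to the first vertex.

**Shape 5** — `<polygon>` rectangle, stroke `#000000` → engrave (S266, F3826). Machine vertices: (7.5571,100.3720) → (50.7048,100.3720) → (50.7048,48.6241) → (7.5571,48.6241) → (7.5571,100.3720). Closed: final G1 returns to the first vertex.

G21
G90
G0 X116.1406 Y85.2098
M4 S266
G01 X108.9184 Y97.7190 F3826
G01 X94.4740 Y97.7190
G01 X87.2518 Y85.2098
G01 X94.4740 Y72.7006
G01 X108.9184 Y72.7006
G01 X116.1406 Y85.2098
M5
G0 X76.1063 Y105.2052
M4 S266
G01 X143.8654 Y105.2052 F3826
G01 X143.8654 Y53.2044
G01 X76.1063 Y53.2044
G01 X76.1063 Y105.2052
M5
G0 X114.5131 Y77.6567
M4 S898
G01 X21.1412 Y63.6944 F995
M5
G0 X53.5956 Y38.3558
M4 S898
G01 X129.9083 Y32.7812 F995
G01 X64.1134 Y106.5548
G01 X79.0154 Y36.4175
G01 X95.5359 Y7.5495
G01 X53.5956 Y38.3558
M5
G0 X7.5571 Y100.3720
M4 S266
G01 X50.7048 Y100.3720 F3826
G01 X50.7048 Y48.6241
G01 X7.5571 Y48.6241
G01 X7.5571 Y100.3720
M5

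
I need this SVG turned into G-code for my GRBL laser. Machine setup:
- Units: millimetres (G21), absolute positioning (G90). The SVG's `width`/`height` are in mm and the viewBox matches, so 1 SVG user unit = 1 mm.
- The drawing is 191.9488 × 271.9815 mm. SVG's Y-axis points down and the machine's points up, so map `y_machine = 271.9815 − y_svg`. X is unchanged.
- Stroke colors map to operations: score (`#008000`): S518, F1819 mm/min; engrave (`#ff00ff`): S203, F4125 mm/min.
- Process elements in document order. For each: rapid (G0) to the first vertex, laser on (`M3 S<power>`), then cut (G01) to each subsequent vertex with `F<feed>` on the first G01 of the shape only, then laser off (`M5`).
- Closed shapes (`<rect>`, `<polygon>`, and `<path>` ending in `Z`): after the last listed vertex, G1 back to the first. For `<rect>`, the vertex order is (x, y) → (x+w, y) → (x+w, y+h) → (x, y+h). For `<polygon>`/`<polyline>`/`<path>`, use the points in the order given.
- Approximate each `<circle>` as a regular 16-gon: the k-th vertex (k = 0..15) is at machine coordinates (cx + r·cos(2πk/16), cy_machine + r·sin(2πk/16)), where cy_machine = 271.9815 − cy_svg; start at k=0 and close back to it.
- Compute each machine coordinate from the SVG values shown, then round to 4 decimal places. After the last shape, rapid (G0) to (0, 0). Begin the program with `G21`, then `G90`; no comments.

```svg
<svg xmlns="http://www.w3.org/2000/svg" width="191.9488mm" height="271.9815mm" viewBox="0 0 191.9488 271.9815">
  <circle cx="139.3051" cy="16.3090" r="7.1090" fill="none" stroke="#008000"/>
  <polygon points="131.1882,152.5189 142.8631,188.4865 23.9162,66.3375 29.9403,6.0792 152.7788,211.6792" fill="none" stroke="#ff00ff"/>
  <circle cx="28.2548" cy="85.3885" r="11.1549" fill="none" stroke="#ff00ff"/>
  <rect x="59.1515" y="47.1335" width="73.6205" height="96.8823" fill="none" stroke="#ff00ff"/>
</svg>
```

1 u = 1 mm; y_m = 271.9815 − y.

[1] `<circle>` circle, #008000→score S518 F1819: (146.4141,255.6725) → (145.8730,258.3930) → (144.3319,260.6993) → (142.0256,262.2404) → (139.3051,262.7815) → (136.5846,262.2404) → (134.2783,260.6993) → (132.7372,258.3930) → (132.1961,255.6725) → (132.7372,252.9520) → (134.2783,250.6457) → (136.5846,249.1046) → (139.3051,248.5635) → (142.0256,249.1046) → (144.3319,250.6457) → (145.8730,252.9520) → (146.4141,255.6725) (closed)

[2] `<polygon>` closed polygon, #ff00ff→engrave S203 F4125: (131.1882,119.4626) → (142.8631,83.4950) → (23.9162,205.6440) → (29.9403,265.9023) → (152.7788,60.3023) → (131.1882,119.4626) (closed)

[3] `<circle>` circle, #ff00ff→engrave S203 F4125: (39.4097,186.5930) → (38.5606,190.8618) → (36.1425,194.4807) → (32.5236,196.8988) → (28.2548,197.7479) → (23.9860,196.8988) → (20.3671,194.4807) → (17.9490,190.8618) → (17.0999,186.5930) → (17.9490,182.3242) → (20.3671,178.7053) → (23.9860,176.2872) → (28.2548,175.4381) → (32.5236,176.2872) → (36.1425,178.7053) → (38.5606,182.3242) → (39.4097,186.5930) (closed)

[4] `<rect>` rectangle, #ff00ff→engrave S203 F4125: (59.1515,224.8480) → (132.7720,224.8480) → (132.7720,127.9657) → (59.1515,127.9657) → (59.1515,224.8480) (closed)

G21
G90
G0 X146.4141 Y255.6725
M3 S518
G01 X145.8730 Y258.3930 F1819
G01 X144.3319 Y260.6993
G01 X142.0256 Y262.2404
G01 X139.3051 Y262.7815
G01 X136.5846 Y262.2404
G01 X134.2783 Y260.6993
G01 X132.7372 Y258.3930
G01 X132.1961 Y255.6725
G01 X132.7372 Y252.9520
G01 X134.2783 Y250.6457
G01 X136.5846 Y249.1046
G01 X139.3051 Y248.5635
G01 X142.0256 Y249.1046
G01 X144.3319 Y250.6457
G01 X145.8730 Y252.9520
G01 X146.4141 Y255.6725
M5
G0 X131.1882 Y119.4626
M3 S203
G01 X142.8631 Y83.4950 F4125
G01 X23.9162 Y205.6440
G01 X29.9403 Y265.9023
G01 X152.7788 Y60.3023
G01 X131.1882 Y119.4626
M5
G0 X39.4097 Y186.5930
M3 S203
G01 X38.5606 Y190.8618 F4125
G01 X36.1425 Y194.4807
G01 X32.5236 Y196.8988
G01 X28.2548 Y197.7479
G01 X23.9860 Y196.8988
G01 X20.3671 Y194.4807
G01 X17.9490 Y190.8618
G01 X17.0999 Y186.5930
G01 X17.9490 Y182.3242
G01 X20.3671 Y178.7053
G01 X23.9860 Y176.2872
G01 X28.2548 Y175.4381
G01 X32.5236 Y176.2872
G01 X36.1425 Y178.7053
G01 X38.5606 Y182.3242
G01 X39.4097 Y186.5930
M5
G0 X59.1515 Y224.8480
M3 S203
G01 X132.7720 Y224.8480 F4125
G01 X132.7720 Y127.9657
G01 X59.1515 Y127.9657
G01 X59.1515 Y224.8480
M5
G0 X0.0000 Y0.0000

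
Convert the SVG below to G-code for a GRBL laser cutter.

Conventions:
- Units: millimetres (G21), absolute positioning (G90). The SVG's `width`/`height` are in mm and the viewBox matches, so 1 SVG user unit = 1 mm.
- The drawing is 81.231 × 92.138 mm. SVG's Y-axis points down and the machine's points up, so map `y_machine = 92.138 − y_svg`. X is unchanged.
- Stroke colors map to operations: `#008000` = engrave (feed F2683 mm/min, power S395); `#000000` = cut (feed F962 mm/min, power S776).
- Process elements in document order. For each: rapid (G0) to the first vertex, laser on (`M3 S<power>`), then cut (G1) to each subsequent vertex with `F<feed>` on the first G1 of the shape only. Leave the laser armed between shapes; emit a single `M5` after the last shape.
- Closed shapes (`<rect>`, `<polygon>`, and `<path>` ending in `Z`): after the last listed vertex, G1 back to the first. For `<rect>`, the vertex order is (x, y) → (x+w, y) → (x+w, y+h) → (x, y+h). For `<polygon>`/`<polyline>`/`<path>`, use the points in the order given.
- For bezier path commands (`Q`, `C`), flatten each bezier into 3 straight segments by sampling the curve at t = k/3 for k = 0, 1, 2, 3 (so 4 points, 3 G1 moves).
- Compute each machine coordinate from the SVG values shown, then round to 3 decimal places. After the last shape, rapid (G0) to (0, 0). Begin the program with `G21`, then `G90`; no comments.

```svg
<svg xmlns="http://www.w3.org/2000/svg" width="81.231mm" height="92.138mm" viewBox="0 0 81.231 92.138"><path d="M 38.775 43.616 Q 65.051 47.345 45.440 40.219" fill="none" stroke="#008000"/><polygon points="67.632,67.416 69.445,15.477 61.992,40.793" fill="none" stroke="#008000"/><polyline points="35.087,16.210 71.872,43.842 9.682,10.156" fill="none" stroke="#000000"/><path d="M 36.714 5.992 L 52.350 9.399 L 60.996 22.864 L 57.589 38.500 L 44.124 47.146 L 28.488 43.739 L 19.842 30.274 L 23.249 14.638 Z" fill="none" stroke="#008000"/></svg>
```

G21
G90
G0 X38.775 Y48.522
M3 S395
G1 X51.194 Y47.242 F2683
G1 X53.415 Y48.374
G1 X45.440 Y51.919
G0 X67.632 Y24.722
M3 S395
G1 X69.445 Y76.661 F2683
G1 X61.992 Y51.345
G1 X67.632 Y24.722
G0 X35.087 Y75.928
M3 S776
G1 X71.872 Y48.296 F962
G1 X9.682 Y81.982
G0 X36.714 Y86.146
M3 S395
G1 X52.350 Y82.739 F2683
G1 X60.996 Y69.274
G1 X57.589 Y53.638
G1 X44.124 Y44.992
G1 X28.488 Y48.399
G1 X19.842 Y61.864
G1 X23.249 Y77.500
G1 X36.714 Y86.146
M5
G0 X0.000 Y0.000

viewBox `0 0 81.231 92.138` with mm width/height → 1 unit = 1 mm. Flip: y_m = 92.138 − y_svg.

**Shape 1** — `<path>` quadratic bezier, stroke `#008000` → engrave (S395, F2683). Control points (SVG): P0=(38.775,43.616), P1=(65.051,47.345), P2=(45.440,40.219); sampled at t=k/3. Machine vertices: (38.775,48.522) → (51.194,47.242) → (53.415,48.374) → (45.440,51.919). Open path.

**Shape 2** — `<polygon>` closed polygon, stroke `#008000` → engrave (S395, F2683). Machine vertices: (67.632,24.722) → (69.445,76.661) → (61.992,51.345) → (67.632,24.722). Closed: final G1 returns to the first vertex.

**Shape 3** — `<polyline>` open polyline, stroke `#000000` → cut (S776, F962). Machine vertices: (35.087,75.928) → (71.872,48.296) → (9.682,81.982). Open path.

**Shape 4** — `<path>` regular polygon, stroke `#008000` → engrave (S395, F2683). Machine vertices: (36.714,86.146) → (52.350,82.739) → (60.996,69.274) → (57.589,53.638) → (44.124,44.992) → (28.488,48.399) → (19.842,61.864) → (23.249,77.500) → (36.714,86.146). Closed: final G1 returns to the first vertex.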